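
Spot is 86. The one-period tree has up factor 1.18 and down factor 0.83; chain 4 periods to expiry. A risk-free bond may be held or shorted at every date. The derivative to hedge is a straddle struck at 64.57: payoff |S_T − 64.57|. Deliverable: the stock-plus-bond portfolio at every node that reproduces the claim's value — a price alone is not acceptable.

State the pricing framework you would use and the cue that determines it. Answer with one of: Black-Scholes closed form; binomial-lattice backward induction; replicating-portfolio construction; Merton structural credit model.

Key observation: the deliverable is the dynamic trading strategy on the 4-step tree (spot 86, moves 1.18 and 0.83), so the valuation must go through the node-by-node replicating-portfolio solve.

framework: replicating-portfolio construction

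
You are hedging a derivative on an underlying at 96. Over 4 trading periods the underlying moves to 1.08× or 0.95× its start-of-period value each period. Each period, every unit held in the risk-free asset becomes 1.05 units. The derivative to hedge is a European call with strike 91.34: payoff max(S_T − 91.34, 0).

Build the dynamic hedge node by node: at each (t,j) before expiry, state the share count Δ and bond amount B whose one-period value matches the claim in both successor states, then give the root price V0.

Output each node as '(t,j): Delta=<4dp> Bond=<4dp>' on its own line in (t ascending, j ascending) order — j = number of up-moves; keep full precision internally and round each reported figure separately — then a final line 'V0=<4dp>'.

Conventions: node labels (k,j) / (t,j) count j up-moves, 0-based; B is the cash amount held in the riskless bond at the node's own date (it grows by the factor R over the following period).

(0,0): Delta=0.9701 Bond=-72.1665
(1,0): Delta=0.8899 Bond=-68.4654
(1,1): Delta=0.9912 Bond=-77.9676
(2,0): Delta=0.6320 Bond=-49.5434
(2,1): Delta=0.9580 Bond=-78.5923
(2,2): Delta=1.0000 Bond=-82.8481
(3,0): Delta=0.0000 Bond=0.0000
(3,1): Delta=0.7988 Bond=-67.6267
(3,2): Delta=1.0000 Bond=-86.9905
(3,3): Delta=1.0000 Bond=-86.9905
V0=20.9612

The replicating-portfolio and risk-neutral prices coincide; use p* = (1.05−0.95)/(1.08−0.95) = 0.7692 for the latter.
At maturity the claim pays: V(4,0)=0.0000, V(4,1)=0.0000, V(4,2)=9.7169, V(4,3)=23.5457, V(4,4)=39.2669
  t=3,j=0: stock 82.3080 → up 88.8926 (V=0.0000), down 78.1926 (V=0.0000). Price 0.0000; hedge Δ=0.0000, bond B=0.0000.
  t=3,j=1: stock 93.5712 → up 101.0569 (V=9.7169), down 88.8926 (V=0.0000). Price 7.1186; hedge Δ=0.7988, bond B=-67.6267.
  t=3,j=2: stock 106.3757 → up 114.8857 (V=23.5457), down 101.0569 (V=9.7169). Price 19.3852; hedge Δ=1.0000, bond B=-86.9905.
  t=3,j=3: stock 120.9324 → up 130.6069 (V=39.2669), down 114.8857 (V=23.5457). Price 33.9419; hedge Δ=1.0000, bond B=-86.9905.
  t=2,j=0: stock 86.6400 → up 93.5712 (V=7.1186), down 82.3080 (V=0.0000). Price 5.2151; hedge Δ=0.6320, bond B=-49.5434.
  t=2,j=1: stock 98.4960 → up 106.3757 (V=19.3852), down 93.5712 (V=7.1186). Price 15.7661; hedge Δ=0.9580, bond B=-78.5923.
  t=2,j=2: stock 111.9744 → up 120.9324 (V=33.9419), down 106.3757 (V=19.3852). Price 29.1263; hedge Δ=1.0000, bond B=-82.8481.
  t=1,j=0: stock 91.2000 → up 98.4960 (V=15.7661), down 86.6400 (V=5.2151). Price 12.6965; hedge Δ=0.8899, bond B=-68.4654.
  t=1,j=1: stock 103.6800 → up 111.9744 (V=29.1263), down 98.4960 (V=15.7661). Price 24.8031; hedge Δ=0.9912, bond B=-77.9676.
  t=0,j=0: stock 96.0000 → up 103.6800 (V=24.8031), down 91.2000 (V=12.6965). Price 20.9612; hedge Δ=0.9701, bond B=-72.1665.
Check: Δ(0,0)·S0 + B(0,0) = 20.9612 = V0.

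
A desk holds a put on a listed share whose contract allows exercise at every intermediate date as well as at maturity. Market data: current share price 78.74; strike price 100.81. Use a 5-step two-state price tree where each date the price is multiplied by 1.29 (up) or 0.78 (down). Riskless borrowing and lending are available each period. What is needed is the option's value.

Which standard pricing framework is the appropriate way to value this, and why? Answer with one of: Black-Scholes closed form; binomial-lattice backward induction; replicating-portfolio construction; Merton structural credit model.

framework: binomial-lattice backward induction

Key observation: the put (strike 100.81 on spot 78.74) is American-style on a 5-step discrete price model, so the early-exercise decision at every node requires stepwise backward valuation — a closed form cannot price the exercise right.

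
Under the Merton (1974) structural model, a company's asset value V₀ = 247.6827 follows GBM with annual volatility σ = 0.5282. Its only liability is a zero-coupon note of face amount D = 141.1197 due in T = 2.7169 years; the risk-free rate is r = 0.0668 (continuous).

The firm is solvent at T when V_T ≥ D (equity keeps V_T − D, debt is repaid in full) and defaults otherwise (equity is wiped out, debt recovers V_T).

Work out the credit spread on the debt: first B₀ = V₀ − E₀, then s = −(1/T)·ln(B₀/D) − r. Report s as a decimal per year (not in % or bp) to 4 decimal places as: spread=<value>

spread=0.0513

With assets at 247.6827 and a single debt payment of 141.1197 at 2.7169 years:
d₁ = [ln(V₀/D) + (r + σ²/2)T] / (σ√T)
   = [ln(247.6827/141.1197) + (0.0668 + 0.5·0.5282²)·2.7169] / (0.5282·√2.7169)
   = [0.562540 + 0.560490] / 0.870633 = 1.289900
d₂ = d₁ − σ√T = 1.289900 − 0.870633 = 0.419267
N(d₁) = 0.901457,  N(d₂) = 0.662490,  e^(−rT) = 0.834027
E₀ = V₀·N(d₁) − D·e^(−rT)·N(d₂)
   = 247.6827·0.901457 − 141.1197·0.834027·0.662490 = 145.301893
B₀ = V₀ − E₀ = 247.6827 − 145.301893 = 102.380807
spread = −(1/T)·ln(B₀/D) − r = −(1/2.7169)·ln(102.380807/141.1197) − 0.0668 = 0.05131594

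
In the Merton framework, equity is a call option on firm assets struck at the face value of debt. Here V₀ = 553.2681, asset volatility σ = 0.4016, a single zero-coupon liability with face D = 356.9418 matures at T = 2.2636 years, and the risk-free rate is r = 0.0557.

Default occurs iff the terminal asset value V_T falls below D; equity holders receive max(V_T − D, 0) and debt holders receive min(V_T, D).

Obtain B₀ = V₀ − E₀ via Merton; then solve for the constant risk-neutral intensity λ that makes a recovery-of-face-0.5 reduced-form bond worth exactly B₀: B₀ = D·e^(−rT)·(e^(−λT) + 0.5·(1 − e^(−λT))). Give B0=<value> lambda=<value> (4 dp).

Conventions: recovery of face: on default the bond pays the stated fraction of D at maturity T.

B0=291.5431 lambda=0.0702

Apply the equity-as-call identities (strike 356.9418, horizon 2.2636 years):
d₁ = [ln(V₀/D) + (r + σ²/2)T] / (σ√T)
   = [ln(553.2681/356.9418) + (0.0557 + 0.5·0.4016²)·2.2636] / (0.4016·√2.2636)
   = [0.438270 + 0.308622] / 0.604218 = 1.236130
d₂ = d₁ − σ√T = 1.236130 − 0.604218 = 0.631913
N(d₁) = 0.891795,  N(d₂) = 0.736278,  e^(−rT) = 0.881542
E₀ = V₀·N(d₁) − D·e^(−rT)·N(d₂)
   = 553.2681·0.891795 − 356.9418·0.881542·0.736278 = 261.725038
B₀ = V₀ − E₀ = 553.2681 − 261.725038 = 291.543062
e^(−λT) = (B₀·e^(rT)/D − 0.5)/(1 − 0.5) = (291.5431·1.134376/356.9418 − 0.5)/0.5 = 0.85307201
λ = −ln(0.85307201)/2.2636 = 0.070203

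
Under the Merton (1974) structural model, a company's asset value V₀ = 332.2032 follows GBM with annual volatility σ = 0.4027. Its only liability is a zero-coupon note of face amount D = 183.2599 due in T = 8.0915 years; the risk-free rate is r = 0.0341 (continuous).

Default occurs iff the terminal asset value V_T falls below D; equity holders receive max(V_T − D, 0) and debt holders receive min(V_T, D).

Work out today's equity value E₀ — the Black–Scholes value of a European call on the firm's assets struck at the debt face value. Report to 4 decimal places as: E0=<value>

Work the structural quantities from V₀ = 332.2032 against face 183.2599:
d₁ = [ln(V₀/D) + (r + σ²/2)T] / (σ√T)
   = [ln(332.2032/183.2599) + (0.0341 + 0.5·0.4027²)·8.0915] / (0.4027·√8.0915)
   = [0.594841 + 0.932008] / 1.145503 = 1.332908
d₂ = d₁ − σ√T = 1.332908 − 1.145503 = 0.187405
N(d₁) = 0.908719,  N(d₂) = 0.574329,  e^(−rT) = 0.758874
E₀ = V₀·N(d₁) − D·e^(−rT)·N(d₂)
   = 332.2032·0.908719 − 183.2599·0.758874·0.574329 = 222.006867

E0=222.0069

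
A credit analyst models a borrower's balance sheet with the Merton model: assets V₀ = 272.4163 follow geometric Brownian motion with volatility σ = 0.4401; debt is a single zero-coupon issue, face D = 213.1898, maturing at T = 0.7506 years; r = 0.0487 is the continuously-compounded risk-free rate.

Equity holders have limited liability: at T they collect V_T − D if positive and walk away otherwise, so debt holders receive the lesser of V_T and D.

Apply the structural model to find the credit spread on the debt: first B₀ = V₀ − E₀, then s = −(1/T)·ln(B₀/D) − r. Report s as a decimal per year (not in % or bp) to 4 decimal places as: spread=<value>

Work the structural quantities from V₀ = 272.4163 against face 213.1898:
d₁ = [ln(V₀/D) + (r + σ²/2)T] / (σ√T)
   = [ln(272.4163/213.1898) + (0.0487 + 0.5·0.4401²)·0.7506] / (0.4401·√0.7506)
   = [0.245149 + 0.109245] / 0.381290 = 0.929460
d₂ = d₁ − σ√T = 0.929460 − 0.381290 = 0.548170
N(d₁) = 0.823675,  N(d₂) = 0.708212,  e^(−rT) = 0.964106
E₀ = V₀·N(d₁) − D·e^(−rT)·N(d₂)
   = 272.4163·0.823675 − 213.1898·0.964106·0.708212 = 78.818182
B₀ = V₀ − E₀ = 272.4163 − 78.818182 = 193.598118
spread = −(1/T)·ln(B₀/D) − r = −(1/0.7506)·ln(193.598118/213.1898) − 0.0487 = 0.07972845

spread=0.0797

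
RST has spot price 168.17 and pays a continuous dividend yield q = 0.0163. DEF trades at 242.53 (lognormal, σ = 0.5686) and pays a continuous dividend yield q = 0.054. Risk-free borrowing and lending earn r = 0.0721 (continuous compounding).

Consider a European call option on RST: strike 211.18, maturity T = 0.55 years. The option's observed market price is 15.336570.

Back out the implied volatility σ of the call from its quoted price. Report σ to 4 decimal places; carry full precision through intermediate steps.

sigma = 0.5555

At σ = 0.5555 the Black–Scholes value reproduces the quote:
σ√T = 0.5555·√0.55 = 0.411970
d₁ = (ln(S/K) + (r−q+σ²/2)T) / (σ√T) = (ln(168.17/211.18) + (0.0721−0.0163+0.5555²/2)·0.55) / 0.411970 = (-0.227735 + 0.115550) / 0.411970 = -0.272316
d₂ = d₁ − σ√T = -0.272316 − 0.411970 = -0.684286
e^{−rT} = 0.961121
e^{−qT} = 0.991075
N(d₁) = 0.392690,  N(d₂) = 0.246897
V = S·e^{−qT}·N(d₁) − K·e^{−rT}·N(d₂) = 65.449218 − 50.112648 = 15.336570 (the quoted price), and the Black–Scholes price is strictly increasing in σ, so σ is unique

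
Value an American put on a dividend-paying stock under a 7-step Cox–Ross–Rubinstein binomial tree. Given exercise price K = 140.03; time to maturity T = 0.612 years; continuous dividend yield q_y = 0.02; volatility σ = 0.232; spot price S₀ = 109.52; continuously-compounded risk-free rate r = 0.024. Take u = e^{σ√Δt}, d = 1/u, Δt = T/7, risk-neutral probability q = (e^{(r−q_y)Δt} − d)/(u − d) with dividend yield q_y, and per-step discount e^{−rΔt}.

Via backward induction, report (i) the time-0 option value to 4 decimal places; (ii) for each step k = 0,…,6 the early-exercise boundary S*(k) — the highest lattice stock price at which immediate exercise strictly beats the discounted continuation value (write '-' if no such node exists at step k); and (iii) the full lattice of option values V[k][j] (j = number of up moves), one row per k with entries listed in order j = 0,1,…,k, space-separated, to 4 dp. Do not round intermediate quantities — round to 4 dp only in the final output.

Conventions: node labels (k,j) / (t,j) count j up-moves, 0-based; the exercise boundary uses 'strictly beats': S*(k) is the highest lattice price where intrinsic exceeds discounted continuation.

Δt=0.08743, u=1.07101, d=0.93370, q=0.48540, disc=e^(-rΔt)=0.99790
k=7 terminal: V=max(K-S,0) → 72.2737 62.3098 50.8808 37.7710 22.7334 5.4845 0.0000 0.0000
k=6: j=0 S=72.5674 intr=67.4626 cont=67.2958 V=67.4626[EX]; j=1 S=83.2388 intr=56.7912 cont=56.6431 V=56.7912[EX]; j=2 S=95.4794 intr=44.5506 cont=44.4239 V=44.5506[EX]; j=3 S=109.5200 intr=30.5100 cont=30.4078 V=30.5100[EX]; j=4 S=125.6254 intr=14.4046 cont=14.3306 V=14.4046[EX]; j=5 S=144.0991 intr=0.0000 cont=2.8164 V=2.8164[hold]; j=6 S=165.2895 intr=0.0000 cont=0.0000 V=0.0000[hold]  S*(6)=125.6254
k=5: j=0 S=77.7202 intr=62.3098 cont=62.1521 V=62.3098[EX]; j=1 S=89.1492 intr=50.8808 cont=50.7430 V=50.8808[EX]; j=2 S=102.2590 intr=37.7710 cont=37.6562 V=37.7710[EX]; j=3 S=117.2966 intr=22.7334 cont=22.6448 V=22.7334[EX]; j=4 S=134.5455 intr=5.4845 cont=8.7612 V=8.7612[hold]; j=5 S=154.3310 intr=0.0000 cont=1.4463 V=1.4463[hold]  S*(5)=117.2966
k=4: j=0 S=83.2388 intr=56.7912 cont=56.6431 V=56.7912[EX]; j=1 S=95.4794 intr=44.5506 cont=44.4239 V=44.5506[EX]; j=2 S=109.5200 intr=30.5100 cont=30.4078 V=30.5100[EX]; j=3 S=125.6254 intr=14.4046 cont=15.9178 V=15.9178[hold]; j=4 S=144.0991 intr=0.0000 cont=5.1996 V=5.1996[hold]  S*(4)=109.5200
k=3: j=0 S=89.1492 intr=50.8808 cont=50.7430 V=50.8808[EX]; j=1 S=102.2590 intr=37.7710 cont=37.6562 V=37.7710[EX]; j=2 S=117.2966 intr=22.7334 cont=23.3778 V=23.3778[hold]; j=3 S=134.5455 intr=5.4845 cont=10.6927 V=10.6927[hold]  S*(3)=102.2590
k=2: j=0 S=95.4794 intr=44.5506 cont=44.4239 V=44.5506[EX]; j=1 S=109.5200 intr=30.5100 cont=30.7199 V=30.7199[hold]; j=2 S=125.6254 intr=14.4046 cont=17.1843 V=17.1843[hold]  S*(2)=95.4794
k=1: j=0 S=102.2590 intr=37.7710 cont=37.7578 V=37.7710[EX]; j=1 S=117.2966 intr=22.7334 cont=24.0991 V=24.0991[hold]  S*(1)=102.2590
k=0: j=0 S=109.5200 intr=30.5100 cont=31.0693 V=31.0693[hold]  S*(0)=-

price = 31.0693
boundary = - 102.2590 95.4794 102.2590 109.5200 117.2966 125.6254
tree:
31.0693
37.7710 24.0991
44.5506 30.7199 17.1843
50.8808 37.7710 23.3778 10.6927
56.7912 44.5506 30.5100 15.9178 5.1996
62.3098 50.8808 37.7710 22.7334 8.7612 1.4463
67.4626 56.7912 44.5506 30.5100 14.4046 2.8164 0.0000
72.2737 62.3098 50.8808 37.7710 22.7334 5.4845 0.0000 0.0000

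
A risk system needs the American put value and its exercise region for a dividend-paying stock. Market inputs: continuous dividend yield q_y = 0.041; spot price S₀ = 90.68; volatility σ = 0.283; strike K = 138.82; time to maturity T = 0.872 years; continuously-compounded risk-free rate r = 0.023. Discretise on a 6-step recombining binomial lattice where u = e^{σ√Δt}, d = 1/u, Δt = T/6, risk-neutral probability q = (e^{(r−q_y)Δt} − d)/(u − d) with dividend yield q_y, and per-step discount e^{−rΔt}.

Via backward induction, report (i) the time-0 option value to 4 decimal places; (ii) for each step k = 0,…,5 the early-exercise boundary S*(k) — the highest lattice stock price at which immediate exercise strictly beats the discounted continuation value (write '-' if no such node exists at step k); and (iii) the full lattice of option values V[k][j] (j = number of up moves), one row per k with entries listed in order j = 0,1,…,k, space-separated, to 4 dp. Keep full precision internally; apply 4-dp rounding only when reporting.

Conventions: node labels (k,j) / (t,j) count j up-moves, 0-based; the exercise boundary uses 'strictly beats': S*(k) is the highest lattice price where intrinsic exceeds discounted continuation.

Δt=0.14533, u=1.11392, d=0.89773, q=0.46097, disc=e^(-rΔt)=0.99666
k=6 terminal: V=max(K-S,0) → 91.3539 79.9231 65.7394 48.1400 26.3023 0.0000 0.0000
k=5: j=0 S=52.8735 intr=85.9465 cont=85.7974 V=85.9465[EX]; j=1 S=65.6066 intr=73.2134 cont=73.1399 V=73.2134[EX]; j=2 S=81.4061 intr=57.4139 cont=57.4343 V=57.4343[hold]; j=3 S=101.0104 intr=37.8096 cont=37.9464 V=37.9464[hold]; j=4 S=125.3360 intr=13.4840 cont=14.1304 V=14.1304[hold]; j=5 S=155.5196 intr=0.0000 cont=0.0000 V=0.0000[hold]  S*(5)=65.6066
k=4: j=0 S=58.8969 intr=79.9231 cont=79.8097 V=79.9231[EX]; j=1 S=73.0806 intr=65.7394 cont=65.7197 V=65.7394[EX]; j=2 S=90.6800 intr=48.1400 cont=48.2893 V=48.2893[hold]; j=3 S=112.5177 intr=26.3023 cont=26.8780 V=26.8780[hold]; j=4 S=139.6145 intr=0.0000 cont=7.5913 V=7.5913[hold]  S*(4)=73.0806
k=3: j=0 S=65.6066 intr=73.2134 cont=73.1399 V=73.2134[EX]; j=1 S=81.4061 intr=57.4139 cont=57.5029 V=57.5029[hold]; j=2 S=101.0104 intr=37.8096 cont=38.2911 V=38.2911[hold]; j=3 S=125.3360 intr=13.4840 cont=17.9274 V=17.9274[hold]  S*(3)=65.6066
k=2: j=0 S=73.0806 intr=65.7394 cont=65.7512 V=65.7512[hold]; j=1 S=90.6800 intr=48.1400 cont=48.4845 V=48.4845[hold]; j=2 S=112.5177 intr=26.3023 cont=28.8076 V=28.8076[hold]  S*(2)=-
k=1: j=0 S=81.4061 intr=57.4139 cont=57.5989 V=57.5989[hold]; j=1 S=101.0104 intr=37.8096 cont=39.2825 V=39.2825[hold]  S*(1)=-
k=0: j=0 S=90.6800 intr=48.1400 cont=48.9916 V=48.9916[hold]  S*(0)=-

price = 48.9916
boundary = - - - 65.6066 73.0806 65.6066
tree:
48.9916
57.5989 39.2825
65.7512 48.4845 28.8076
73.2134 57.5029 38.2911 17.9274
79.9231 65.7394 48.2893 26.8780 7.5913
85.9465 73.2134 57.4343 37.9464 14.1304 0.0000
91.3539 79.9231 65.7394 48.1400 26.3023 0.0000 0.0000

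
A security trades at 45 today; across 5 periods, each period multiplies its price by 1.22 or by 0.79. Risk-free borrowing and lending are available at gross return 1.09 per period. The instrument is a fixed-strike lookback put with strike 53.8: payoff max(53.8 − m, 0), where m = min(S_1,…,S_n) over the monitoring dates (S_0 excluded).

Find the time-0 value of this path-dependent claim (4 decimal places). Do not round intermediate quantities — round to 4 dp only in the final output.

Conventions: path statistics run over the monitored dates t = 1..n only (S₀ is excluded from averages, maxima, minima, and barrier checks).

Under the martingale measure an up-move has probability p* = 0.6977; value the claim as the probability-weighted average of per-path payoffs, discounted 5 periods at R = 1.09.
Enumerate all 2^5 = 32 price paths (U = up ×1.22, D = down ×0.79); each path with k up-moves has probability p*^k·(1−p*)^(5−k).
DDDDD: m=13.8468, payoff=39.9532, prob=0.002526
UDDDD: m=21.3836, payoff=32.4164, prob=0.005828
DUDDD: m=21.3836, payoff=32.4164, prob=0.005828
UUDDD: m=33.0228, payoff=20.7772, prob=0.013450
DDUDD: m=21.3836, payoff=32.4164, prob=0.005828
UDUDD: m=33.0228, payoff=20.7772, prob=0.013450
DUUDD: m=33.0228, payoff=20.7772, prob=0.013450
UUUDD: m=50.9972, payoff=2.8028, prob=0.031039
DDDUD: m=21.3836, payoff=32.4164, prob=0.005828
UDDUD: m=33.0228, payoff=20.7772, prob=0.013450
DUDUD: m=33.0228, payoff=20.7772, prob=0.013450
UUDUD: m=50.9972, payoff=2.8028, prob=0.031039
DDUUD: m=28.0845, payoff=25.7155, prob=0.013450
UDUUD: m=43.3710, payoff=10.4290, prob=0.031039
DUUUD: m=35.5500, payoff=18.2500, prob=0.031039
UUUUD: m=54.9000, payoff=0.0000, prob=0.071629
DDDDU: m=17.5275, payoff=36.2725, prob=0.005828
UDDDU: m=27.0678, payoff=26.7322, prob=0.013450
DUDDU: m=27.0678, payoff=26.7322, prob=0.013450
UUDDU: m=41.8010, payoff=11.9990, prob=0.031039
DDUDU: m=27.0678, payoff=26.7322, prob=0.013450
UDUDU: m=41.8010, payoff=11.9990, prob=0.031039
DUUDU: m=35.5500, payoff=18.2500, prob=0.031039
UUUDU: m=54.9000, payoff=0.0000, prob=0.071629
DDDUU: m=22.1868, payoff=31.6132, prob=0.013450
UDDUU: m=34.2631, payoff=19.5369, prob=0.031039
DUDUU: m=34.2631, payoff=19.5369, prob=0.031039
UUDUU: m=52.9126, payoff=0.8874, prob=0.071629
DDUUU: m=28.0845, payoff=25.7155, prob=0.031039
UDUUU: m=43.3710, payoff=10.4290, prob=0.071629
DUUUU: m=35.5500, payoff=18.2500, prob=0.071629
UUUUU: m=54.9000, payoff=0.0000, prob=0.165297
Price = Σ prob·payoff / R^5 = 10.819407 / 1.538624 = 7.0319

price = 7.0319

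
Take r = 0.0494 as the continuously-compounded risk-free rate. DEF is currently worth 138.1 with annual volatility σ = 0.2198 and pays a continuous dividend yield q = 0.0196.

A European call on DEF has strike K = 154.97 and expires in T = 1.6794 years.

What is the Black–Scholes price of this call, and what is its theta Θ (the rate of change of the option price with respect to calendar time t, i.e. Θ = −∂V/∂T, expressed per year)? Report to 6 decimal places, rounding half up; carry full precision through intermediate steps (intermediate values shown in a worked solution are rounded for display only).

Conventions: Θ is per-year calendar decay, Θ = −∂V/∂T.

σ√T = 0.2198·√1.6794 = 0.284842
d₁ = (ln(S/K) + (r−q+σ²/2)T) / (σ√T) = (ln(138.1/154.97) + (0.0494−0.0196+0.2198²/2)·1.6794) / 0.284842 = (-0.115253 + 0.090614) / 0.284842 = -0.086503
d₂ = d₁ − σ√T = -0.086503 − 0.284842 = -0.371346
e^{−rT} = 0.920386
e^{−qT} = 0.967620
N(d₁) = 0.465533,  N(d₂) = 0.355190
Call price V = S·e^{−qT}·N(d₁) − K·e^{−rT}·N(d₂) = 62.208403 − 50.661538 = 11.546864
φ(d₁) = (1/√(2π))·e^{−d₁²/2} = 0.397452
Θ = −S·e^{−qT}·φ(d₁)·σ/(2√T) + q·S·e^{−qT}·N(d₁) − r·K·e^{−rT}·N(d₂) = −4.504060 + 1.219285 − 2.502680 = -5.787455

price = 11.546864
Θ = -5.787455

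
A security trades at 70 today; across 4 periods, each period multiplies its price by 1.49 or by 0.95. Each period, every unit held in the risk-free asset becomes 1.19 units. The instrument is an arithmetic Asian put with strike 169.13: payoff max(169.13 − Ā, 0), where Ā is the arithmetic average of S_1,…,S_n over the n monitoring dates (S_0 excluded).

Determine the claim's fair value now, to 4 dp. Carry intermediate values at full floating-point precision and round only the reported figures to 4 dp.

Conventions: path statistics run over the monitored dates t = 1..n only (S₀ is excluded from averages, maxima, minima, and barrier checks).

price = 30.3796

Set p* = 0.4444 (from d < R < u); the path-dependent value is the discounted p*-expectation over all price paths.
Enumerate all 2^4 = 16 price paths (U = up ×1.49, D = down ×0.95); each path with k up-moves has probability p*^k·(1−p*)^(4−k).
DDDD: Ā=61.6767, payoff=107.4533, prob=0.095260
UDDD: Ā=96.7350, payoff=72.3950, prob=0.076208
DUDD: Ā=87.2850, payoff=81.8450, prob=0.076208
UUDD: Ā=136.8996, payoff=32.2304, prob=0.060966
DDUD: Ā=78.3075, payoff=90.8225, prob=0.076208
UDUD: Ā=122.8191, payoff=46.3109, prob=0.060966
DUUD: Ā=113.3691, payoff=55.7609, prob=0.060966
UUUD: Ā=177.8105, payoff=0.0000, prob=0.048773
DDDU: Ā=69.7789, payoff=99.3511, prob=0.076208
UDDU: Ā=109.4426, payoff=59.6874, prob=0.060966
DUDU: Ā=99.9926, payoff=69.1374, prob=0.060966
UUDU: Ā=156.8306, payoff=12.2994, prob=0.048773
DDUU: Ā=91.0151, payoff=78.1149, prob=0.060966
UDUU: Ā=142.7501, payoff=26.3799, prob=0.048773
DUUU: Ā=133.3001, payoff=35.8299, prob=0.048773
UUUU: Ā=209.0706, payoff=0.0000, prob=0.039018
Price = Σ prob·payoff / R^4 = 60.921327 / 2.005339 = 30.3796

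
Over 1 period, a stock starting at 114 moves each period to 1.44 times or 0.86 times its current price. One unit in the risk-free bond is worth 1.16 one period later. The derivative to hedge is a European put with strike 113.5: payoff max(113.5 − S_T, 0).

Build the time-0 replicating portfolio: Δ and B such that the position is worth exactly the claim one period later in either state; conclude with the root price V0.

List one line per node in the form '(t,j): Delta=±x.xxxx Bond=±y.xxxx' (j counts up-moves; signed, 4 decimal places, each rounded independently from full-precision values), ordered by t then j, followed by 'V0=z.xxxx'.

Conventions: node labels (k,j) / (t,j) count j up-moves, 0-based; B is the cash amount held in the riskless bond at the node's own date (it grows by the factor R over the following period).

Under the risk-neutral measure, an up-move has probability p* = (R−d)/(u−d) = 0.5172 and values discount at R = 1.16.
Terminal payoffs: V(1,0)=15.4600, V(1,1)=0.0000
Node (0,0) S=114.0000: V=(p*·0.0000+(1−p*)·15.4600)/1.16=6.4340; Δ=(0.0000−15.4600)/(164.1600−98.0400)=-0.2338; B=V−Δ·S=33.0892
Verification: the root portfolio costs Δ(0,0)·S0 + B(0,0) = 6.4340, matching V0.

(0,0): Delta=-0.2338 Bond=33.0892
V0=6.4340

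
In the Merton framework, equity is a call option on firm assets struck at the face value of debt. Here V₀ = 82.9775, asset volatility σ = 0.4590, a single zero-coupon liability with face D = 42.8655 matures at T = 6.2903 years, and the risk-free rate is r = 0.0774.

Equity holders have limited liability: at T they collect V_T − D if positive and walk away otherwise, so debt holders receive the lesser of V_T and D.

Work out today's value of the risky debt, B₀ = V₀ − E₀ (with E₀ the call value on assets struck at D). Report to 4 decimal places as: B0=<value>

B0=22.2773

With assets at 82.9775 and a single debt payment of 42.8655 at 6.2903 years:
d₁ = [ln(V₀/D) + (r + σ²/2)T] / (σ√T)
   = [ln(82.9775/42.8655) + (0.0774 + 0.5·0.4590²)·6.2903] / (0.4590·√6.2903)
   = [0.660502 + 1.149493] / 1.151194 = 1.572277
d₂ = d₁ − σ√T = 1.572277 − 1.151194 = 0.421083
N(d₁) = 0.942057,  N(d₂) = 0.663153,  e^(−rT) = 0.614547
E₀ = V₀·N(d₁) − D·e^(−rT)·N(d₂)
   = 82.9775·0.942057 − 42.8655·0.614547·0.663153 = 60.700163
B₀ = V₀ − E₀ = 82.9775 − 60.700163 = 22.277337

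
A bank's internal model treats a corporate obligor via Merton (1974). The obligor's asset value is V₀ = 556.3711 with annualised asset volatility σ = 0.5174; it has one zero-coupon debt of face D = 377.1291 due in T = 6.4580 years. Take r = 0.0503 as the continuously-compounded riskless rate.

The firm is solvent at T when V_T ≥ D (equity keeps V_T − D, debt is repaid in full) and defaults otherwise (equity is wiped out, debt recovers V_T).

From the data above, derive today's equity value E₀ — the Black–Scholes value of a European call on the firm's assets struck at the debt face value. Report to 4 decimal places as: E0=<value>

With assets at 556.3711 and a single debt payment of 377.1291 at 6.4580 years:
d₁ = [ln(V₀/D) + (r + σ²/2)T] / (σ√T)
   = [ln(556.3711/377.1291) + (0.0503 + 0.5·0.5174²)·6.4580] / (0.5174·√6.4580)
   = [0.388848 + 1.189250] / 1.314848 = 1.200213
d₂ = d₁ − σ√T = 1.200213 − 1.314848 = -0.114634
N(d₁) = 0.884972,  N(d₂) = 0.454367,  e^(−rT) = 0.722645
E₀ = V₀·N(d₁) − D·e^(−rT)·N(d₂)
   = 556.3711·0.884972 − 377.1291·0.722645·0.454367 = 368.543756

E0=368.5438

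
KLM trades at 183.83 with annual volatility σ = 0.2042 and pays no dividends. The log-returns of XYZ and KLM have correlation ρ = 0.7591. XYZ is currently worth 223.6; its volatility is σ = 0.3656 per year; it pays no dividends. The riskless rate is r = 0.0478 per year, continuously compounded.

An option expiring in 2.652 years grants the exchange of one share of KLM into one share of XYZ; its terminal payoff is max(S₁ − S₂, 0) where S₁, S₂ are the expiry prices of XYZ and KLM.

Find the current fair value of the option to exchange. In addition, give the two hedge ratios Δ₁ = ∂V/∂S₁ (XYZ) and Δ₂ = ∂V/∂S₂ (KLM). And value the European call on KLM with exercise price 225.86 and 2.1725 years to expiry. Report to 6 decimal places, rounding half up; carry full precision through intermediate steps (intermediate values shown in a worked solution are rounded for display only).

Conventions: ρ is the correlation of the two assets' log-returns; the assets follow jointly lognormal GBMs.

σ_eff = √(σ₁² + σ₂² − 2ρσ₁σ₂) = √(0.3656² + 0.2042² − 2·0.7591·0.3656·0.2042) = 0.249036
d₁ = (ln(S₁/S₂) + (q₂ − q₁ + σ_eff²/2)T) / (σ_eff√T) = (ln(223.6/183.83) + (0.0 − 0.0 + 0.031009)·2.652) / 0.405554 = 0.685690
d₂ = d₁ − σ_eff√T = 0.685690 − 0.405554 = 0.280135
N(d₁) = 0.753546,  N(d₂) = 0.610313
V = S₁·e^{−q₁T}·N(d₁) − S₂·e^{−q₂T}·N(d₂) = 168.492802 − 112.193874 = 56.298929
Δ₁ = e^{−q₁T}·N(d₁) = 0.753546;  Δ₂ = −e^{−q₂T}·N(d₂) = -0.610313
[vanilla: KLM call K=225.86]
σ√T = 0.2042·√2.1725 = 0.300979
d₁ = (ln(S/K) + (r+σ²/2)T) / (σ√T) = (ln(183.83/225.86) + (0.0478+0.2042²/2)·2.1725) / 0.300979 = (-0.205904 + 0.149140) / 0.300979 = -0.188599
d₂ = d₁ − σ√T = -0.188599 − 0.300979 = -0.489578
e^{−rT} = 0.901365
N(d₁) = 0.425203,  N(d₂) = 0.312216
price = S·N(d₁) − K·e^{−rT}·N(d₂) = 78.165147 − 63.561680 = 14.603467

exchange price = 56.298929
Δ1 = 0.753546
Δ2 = -0.610313
price(KLM call K=225.86) = 14.603467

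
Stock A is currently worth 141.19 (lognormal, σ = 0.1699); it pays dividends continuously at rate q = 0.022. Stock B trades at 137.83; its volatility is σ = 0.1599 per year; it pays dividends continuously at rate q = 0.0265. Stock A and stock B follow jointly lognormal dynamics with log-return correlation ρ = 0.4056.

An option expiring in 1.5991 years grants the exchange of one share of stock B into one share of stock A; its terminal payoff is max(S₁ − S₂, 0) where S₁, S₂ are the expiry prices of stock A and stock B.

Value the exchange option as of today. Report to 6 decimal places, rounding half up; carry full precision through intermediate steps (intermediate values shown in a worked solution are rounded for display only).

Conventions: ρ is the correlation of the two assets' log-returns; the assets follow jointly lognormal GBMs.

σ_eff = √(σ₁² + σ₂² − 2ρσ₁σ₂) = √(0.1699² + 0.1599² − 2·0.4056·0.1699·0.1599) = 0.179989
d₁ = (ln(S₁/S₂) + (q₂ − q₁ + σ_eff²/2)T) / (σ_eff√T) = (ln(141.19/137.83) + (0.0265 − 0.022 + 0.016198)·1.5991) / 0.227606 = 0.251240
d₂ = d₁ − σ_eff√T = 0.251240 − 0.227606 = 0.023633
N(d₁) = 0.599186,  N(d₂) = 0.509427
V = S₁·e^{−q₁T}·N(d₁) − S₂·e^{−q₂T}·N(d₂) = 81.674544 − 67.301128 = 14.373416
Key observation: no risk-free rate is needed — with the second asset as numeraire the exchange option is a call on the ratio S₁/S₂, and r cancels out of the value.

exchange price = 14.373416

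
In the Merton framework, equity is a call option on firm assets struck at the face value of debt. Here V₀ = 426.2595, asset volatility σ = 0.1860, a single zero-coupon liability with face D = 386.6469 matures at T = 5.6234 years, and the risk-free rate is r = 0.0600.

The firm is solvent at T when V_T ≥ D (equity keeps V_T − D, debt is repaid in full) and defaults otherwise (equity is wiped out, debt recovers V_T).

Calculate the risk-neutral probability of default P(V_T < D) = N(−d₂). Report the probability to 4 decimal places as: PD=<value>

PD=0.2220

With assets at 426.2595 and a single debt payment of 386.6469 at 5.6234 years:
d₁ = [ln(V₀/D) + (r + σ²/2)T] / (σ√T)
   = [ln(426.2595/386.6469) + (0.0600 + 0.5·0.1860²)·5.6234] / (0.1860·√5.6234)
   = [0.097536 + 0.434678] / 0.441075 = 1.206629
d₂ = d₁ − σ√T = 1.206629 − 0.441075 = 0.765554
risk-neutral PD = N(−d₂) = N(-0.765554) = 0.221971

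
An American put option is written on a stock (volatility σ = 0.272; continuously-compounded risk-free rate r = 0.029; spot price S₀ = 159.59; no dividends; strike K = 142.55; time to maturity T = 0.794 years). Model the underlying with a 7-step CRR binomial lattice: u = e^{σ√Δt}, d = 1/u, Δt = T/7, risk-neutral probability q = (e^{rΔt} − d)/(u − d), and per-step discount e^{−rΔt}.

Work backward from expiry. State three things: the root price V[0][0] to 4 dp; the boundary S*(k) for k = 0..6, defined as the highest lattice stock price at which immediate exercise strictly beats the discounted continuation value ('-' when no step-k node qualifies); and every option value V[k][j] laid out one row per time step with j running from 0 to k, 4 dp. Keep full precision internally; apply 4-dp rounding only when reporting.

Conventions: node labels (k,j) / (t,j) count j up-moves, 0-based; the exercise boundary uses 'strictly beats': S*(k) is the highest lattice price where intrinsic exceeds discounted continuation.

Δt=0.11343  u=1.09593  d=0.91246  q=0.49507  discount=0.99672
step 7 (expiry): payoffs max(K−S,0) = 58.5046 41.6054 21.3083 0.0000 0.0000 0.0000 0.0000 0.0000
step 6: (k=6,j=0): S=92.1082, K−S=50.4418, hold=49.9736 ⇒ V=50.4418 exercise | (k=6,j=1): S=110.6286, K−S=31.9214, hold=31.4532 ⇒ V=31.9214 exercise | (k=6,j=2): S=132.8729, K−S=9.6771, hold=10.7238 ⇒ V=10.7238 continue | (k=6,j=3): S=159.5900, K−S=0.0000, hold=0.0000 ⇒ V=0.0000 continue | (k=6,j=4): S=191.6791, K−S=0.0000, hold=0.0000 ⇒ V=0.0000 continue | (k=6,j=5): S=230.2204, K−S=0.0000, hold=0.0000 ⇒ V=0.0000 continue | (k=6,j=6): S=276.5114, K−S=0.0000, hold=0.0000 ⇒ V=0.0000 continue  boundary S*=110.6286
step 5: (k=5,j=0): S=100.9446, K−S=41.6054, hold=41.1373 ⇒ V=41.6054 exercise | (k=5,j=1): S=121.2417, K−S=21.3083, hold=21.3567 ⇒ V=21.3567 continue | (k=5,j=2): S=145.6200, K−S=0.0000, hold=5.3970 ⇒ V=5.3970 continue | (k=5,j=3): S=174.9002, K−S=0.0000, hold=0.0000 ⇒ V=0.0000 continue | (k=5,j=4): S=210.0677, K−S=0.0000, hold=0.0000 ⇒ V=0.0000 continue | (k=5,j=5): S=252.3065, K−S=0.0000, hold=0.0000 ⇒ V=0.0000 continue  boundary S*=100.9446
step 4: (k=4,j=0): S=110.6286, K−S=31.9214, hold=31.4771 ⇒ V=31.9214 exercise | (k=4,j=1): S=132.8729, K−S=9.6771, hold=13.4113 ⇒ V=13.4113 continue | (k=4,j=2): S=159.5900, K−S=0.0000, hold=2.7161 ⇒ V=2.7161 continue | (k=4,j=3): S=191.6791, K−S=0.0000, hold=0.0000 ⇒ V=0.0000 continue | (k=4,j=4): S=230.2204, K−S=0.0000, hold=0.0000 ⇒ V=0.0000 continue  boundary S*=110.6286
step 3: (k=3,j=0): S=121.2417, K−S=21.3083, hold=22.6828 ⇒ V=22.6828 continue | (k=3,j=1): S=145.6200, K−S=0.0000, hold=8.0897 ⇒ V=8.0897 continue | (k=3,j=2): S=174.9002, K−S=0.0000, hold=1.3669 ⇒ V=1.3669 continue | (k=3,j=3): S=210.0677, K−S=0.0000, hold=0.0000 ⇒ V=0.0000 continue  boundary S*=-
step 2: (k=2,j=0): S=132.8729, K−S=9.6771, hold=15.4074 ⇒ V=15.4074 continue | (k=2,j=1): S=159.5900, K−S=0.0000, hold=4.7458 ⇒ V=4.7458 continue | (k=2,j=2): S=191.6791, K−S=0.0000, hold=0.6879 ⇒ V=0.6879 continue  boundary S*=-
step 1: (k=1,j=0): S=145.6200, K−S=0.0000, hold=10.0959 ⇒ V=10.0959 continue | (k=1,j=1): S=174.9002, K−S=0.0000, hold=2.7279 ⇒ V=2.7279 continue  boundary S*=-
step 0: (k=0,j=0): S=159.5900, K−S=0.0000, hold=6.4270 ⇒ V=6.4270 continue  boundary S*=-

price = 6.4270
boundary = - - - - 110.6286 100.9446 110.6286
tree:
6.4270
10.0959 2.7279
15.4074 4.7458 0.6879
22.6828 8.0897 1.3669 0.0000
31.9214 13.4113 2.7161 0.0000 0.0000
41.6054 21.3567 5.3970 0.0000 0.0000 0.0000
50.4418 31.9214 10.7238 0.0000 0.0000 0.0000 0.0000
58.5046 41.6054 21.3083 0.0000 0.0000 0.0000 0.0000 0.0000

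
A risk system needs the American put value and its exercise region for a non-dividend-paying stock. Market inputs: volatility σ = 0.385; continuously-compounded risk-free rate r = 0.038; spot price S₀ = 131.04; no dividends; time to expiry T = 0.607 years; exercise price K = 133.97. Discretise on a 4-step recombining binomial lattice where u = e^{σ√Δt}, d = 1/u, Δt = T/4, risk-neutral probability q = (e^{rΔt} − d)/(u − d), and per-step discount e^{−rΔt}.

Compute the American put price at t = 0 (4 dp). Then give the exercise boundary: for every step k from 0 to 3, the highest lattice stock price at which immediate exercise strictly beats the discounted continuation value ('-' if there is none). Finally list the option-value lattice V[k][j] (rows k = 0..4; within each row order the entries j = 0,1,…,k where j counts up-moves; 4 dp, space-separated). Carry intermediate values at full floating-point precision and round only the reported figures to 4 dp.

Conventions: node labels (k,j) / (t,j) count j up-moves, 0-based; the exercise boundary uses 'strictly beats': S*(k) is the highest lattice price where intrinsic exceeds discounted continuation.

price = 15.7149
boundary = - - 97.0813 112.7898
tree:
15.7149
24.5802 6.3679
36.8887 11.6360 0.7778
50.4095 21.1802 1.5096 0.0000
62.0471 36.8887 2.9300 0.0000 0.0000

Δt=0.15175  u=1.16181  d=0.86073  q=0.48178  discount=0.99425
step 4 (expiry): payoffs max(K−S,0) = 62.0471 36.8887 2.9300 0.0000 0.0000
step 3: (k=3,j=0): S=83.5605, K−S=50.4095, hold=49.6392 ⇒ V=50.4095 exercise | (k=3,j=1): S=112.7898, K−S=21.1802, hold=20.4099 ⇒ V=21.1802 exercise | (k=3,j=2): S=152.2433, K−S=0.0000, hold=1.5096 ⇒ V=1.5096 continue | (k=3,j=3): S=205.4975, K−S=0.0000, hold=0.0000 ⇒ V=0.0000 continue  boundary S*=112.7898
step 2: (k=2,j=0): S=97.0813, K−S=36.8887, hold=36.1184 ⇒ V=36.8887 exercise | (k=2,j=1): S=131.0400, K−S=2.9300, hold=11.6360 ⇒ V=11.6360 continue | (k=2,j=2): S=176.8774, K−S=0.0000, hold=0.7778 ⇒ V=0.7778 continue  boundary S*=97.0813
step 1: (k=1,j=0): S=112.7898, K−S=21.1802, hold=24.5802 ⇒ V=24.5802 continue | (k=1,j=1): S=152.2433, K−S=0.0000, hold=6.3679 ⇒ V=6.3679 continue  boundary S*=-
step 0: (k=0,j=0): S=131.0400, K−S=2.9300, hold=15.7149 ⇒ V=15.7149 continue  boundary S*=-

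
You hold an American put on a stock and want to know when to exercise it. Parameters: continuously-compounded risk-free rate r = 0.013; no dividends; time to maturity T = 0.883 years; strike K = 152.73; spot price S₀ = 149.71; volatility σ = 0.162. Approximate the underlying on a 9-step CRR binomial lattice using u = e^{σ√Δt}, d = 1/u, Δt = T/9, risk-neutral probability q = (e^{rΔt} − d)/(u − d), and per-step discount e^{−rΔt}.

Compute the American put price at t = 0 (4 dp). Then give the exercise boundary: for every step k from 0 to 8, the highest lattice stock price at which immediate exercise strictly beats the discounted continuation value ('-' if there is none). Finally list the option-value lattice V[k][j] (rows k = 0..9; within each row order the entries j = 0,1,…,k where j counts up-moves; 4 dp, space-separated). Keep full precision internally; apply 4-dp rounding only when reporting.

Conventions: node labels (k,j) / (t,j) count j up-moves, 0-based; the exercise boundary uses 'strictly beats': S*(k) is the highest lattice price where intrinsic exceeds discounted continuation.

Δt=0.09811  u=1.05205  d=0.95052  q=0.49989  discount=0.99873
step 9 (expiry): payoffs max(K−S,0) = 57.9067 47.7782 36.5679 24.1602 10.4272 0.0000 0.0000 0.0000 0.0000 0.0000
step 8: (k=8,j=0): S=99.7591, K−S=52.9709, hold=52.7763 ⇒ V=52.9709 exercise | (k=8,j=1): S=110.4147, K−S=42.3153, hold=42.1206 ⇒ V=42.3153 exercise | (k=8,j=2): S=122.2086, K−S=30.5214, hold=30.3268 ⇒ V=30.5214 exercise | (k=8,j=3): S=135.2621, K−S=17.4679, hold=17.2732 ⇒ V=17.4679 exercise | (k=8,j=4): S=149.7100, K−S=3.0200, hold=5.2081 ⇒ V=5.2081 continue | (k=8,j=5): S=165.7011, K−S=0.0000, hold=0.0000 ⇒ V=0.0000 continue | (k=8,j=6): S=183.4003, K−S=0.0000, hold=0.0000 ⇒ V=0.0000 continue | (k=8,j=7): S=202.9900, K−S=0.0000, hold=0.0000 ⇒ V=0.0000 continue | (k=8,j=8): S=224.6721, K−S=0.0000, hold=0.0000 ⇒ V=0.0000 continue  boundary S*=135.2621
step 7: (k=7,j=0): S=104.9518, K−S=47.7782, hold=47.5836 ⇒ V=47.7782 exercise | (k=7,j=1): S=116.1621, K−S=36.5679, hold=36.3733 ⇒ V=36.5679 exercise | (k=7,j=2): S=128.5698, K−S=24.1602, hold=23.9655 ⇒ V=24.1602 exercise | (k=7,j=3): S=142.3028, K−S=10.4272, hold=11.3249 ⇒ V=11.3249 continue | (k=7,j=4): S=157.5027, K−S=0.0000, hold=2.6013 ⇒ V=2.6013 continue | (k=7,j=5): S=174.3262, K−S=0.0000, hold=0.0000 ⇒ V=0.0000 continue | (k=7,j=6): S=192.9467, K−S=0.0000, hold=0.0000 ⇒ V=0.0000 continue | (k=7,j=7): S=213.5561, K−S=0.0000, hold=0.0000 ⇒ V=0.0000 continue  boundary S*=128.5698
step 6: (k=6,j=0): S=110.4147, K−S=42.3153, hold=42.1206 ⇒ V=42.3153 exercise | (k=6,j=1): S=122.2086, K−S=30.5214, hold=30.3268 ⇒ V=30.5214 exercise | (k=6,j=2): S=135.2621, K−S=17.4679, hold=17.7214 ⇒ V=17.7214 continue | (k=6,j=3): S=149.7100, K−S=3.0200, hold=6.9552 ⇒ V=6.9552 continue | (k=6,j=4): S=165.7011, K−S=0.0000, hold=1.2993 ⇒ V=1.2993 continue | (k=6,j=5): S=183.4003, K−S=0.0000, hold=0.0000 ⇒ V=0.0000 continue | (k=6,j=6): S=202.9900, K−S=0.0000, hold=0.0000 ⇒ V=0.0000 continue  boundary S*=122.2086
step 5: (k=5,j=0): S=116.1621, K−S=36.5679, hold=36.3733 ⇒ V=36.5679 exercise | (k=5,j=1): S=128.5698, K−S=24.1602, hold=24.0921 ⇒ V=24.1602 exercise | (k=5,j=2): S=142.3028, K−S=10.4272, hold=12.3238 ⇒ V=12.3238 continue | (k=5,j=3): S=157.5027, K−S=0.0000, hold=4.1226 ⇒ V=4.1226 continue | (k=5,j=4): S=174.3262, K−S=0.0000, hold=0.6490 ⇒ V=0.6490 continue | (k=5,j=5): S=192.9467, K−S=0.0000, hold=0.0000 ⇒ V=0.0000 continue  boundary S*=128.5698
step 4: (k=4,j=0): S=122.2086, K−S=30.5214, hold=30.3268 ⇒ V=30.5214 exercise | (k=4,j=1): S=135.2621, K−S=17.4679, hold=18.2201 ⇒ V=18.2201 continue | (k=4,j=2): S=149.7100, K−S=3.0200, hold=8.2137 ⇒ V=8.2137 continue | (k=4,j=3): S=165.7011, K−S=0.0000, hold=2.3832 ⇒ V=2.3832 continue | (k=4,j=4): S=183.4003, K−S=0.0000, hold=0.3241 ⇒ V=0.3241 continue  boundary S*=122.2086
step 3: (k=3,j=0): S=128.5698, K−S=24.1602, hold=24.3411 ⇒ V=24.3411 continue | (k=3,j=1): S=142.3028, K−S=10.4272, hold=13.2012 ⇒ V=13.2012 continue | (k=3,j=2): S=157.5027, K−S=0.0000, hold=5.2923 ⇒ V=5.2923 continue | (k=3,j=3): S=174.3262, K−S=0.0000, hold=1.3522 ⇒ V=1.3522 continue  boundary S*=-
step 2: (k=2,j=0): S=135.2621, K−S=17.4679, hold=18.7484 ⇒ V=18.7484 continue | (k=2,j=1): S=149.7100, K−S=3.0200, hold=9.2358 ⇒ V=9.2358 continue | (k=2,j=2): S=165.7011, K−S=0.0000, hold=3.3184 ⇒ V=3.3184 continue  boundary S*=-
step 1: (k=1,j=0): S=142.3028, K−S=10.4272, hold=13.9754 ⇒ V=13.9754 continue | (k=1,j=1): S=157.5027, K−S=0.0000, hold=6.2698 ⇒ V=6.2698 continue  boundary S*=-
step 0: (k=0,j=0): S=149.7100, K−S=3.0200, hold=10.1106 ⇒ V=10.1106 continue  boundary S*=-

price = 10.1106
boundary = - - - - 122.2086 128.5698 122.2086 128.5698 135.2621
tree:
10.1106
13.9754 6.2698
18.7484 9.2358 3.3184
24.3411 13.2012 5.2923 1.3522
30.5214 18.2201 8.2137 2.3832 0.3241
36.5679 24.1602 12.3238 4.1226 0.6490 0.0000
42.3153 30.5214 17.7214 6.9552 1.2993 0.0000 0.0000
47.7782 36.5679 24.1602 11.3249 2.6013 0.0000 0.0000 0.0000
52.9709 42.3153 30.5214 17.4679 5.2081 0.0000 0.0000 0.0000 0.0000
57.9067 47.7782 36.5679 24.1602 10.4272 0.0000 0.0000 0.0000 0.0000 0.0000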